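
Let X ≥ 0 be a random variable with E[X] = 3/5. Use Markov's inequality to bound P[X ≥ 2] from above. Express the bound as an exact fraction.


μ = E[X] = 3/5, a = 2.
Markov: P[X ≥ 2] ≤ μ/a = (3/5)/2 = 3/10.
Numerically: ≈ 0.30000.
(Since a = 2 > μ = 0.60000, the bound 3/10 is < 1 and informative.)

P[X ≥ 2] ≤ 3/10 ≈ 0.30000.


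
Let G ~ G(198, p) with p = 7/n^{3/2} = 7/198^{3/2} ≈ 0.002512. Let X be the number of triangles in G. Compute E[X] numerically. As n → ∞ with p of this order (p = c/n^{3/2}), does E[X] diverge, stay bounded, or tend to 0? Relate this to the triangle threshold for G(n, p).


Number of potential triangles: C(198, 3) = 1274196.
Each occurs with probability p³ ≈ (0.002512)³ ≈ 1.585991e-08.
By linearity: E[X] = C(198, 3)·p³ ≈ 1274196 · 1.585991e-08 ≈ 0.0202.
Since α = 3/2 > 1, p = c/n^{3/2} = o(1/n) is below the triangle threshold p ~ 1/n. Asymptotically E[X] ~ (c³/6)·n^{3(1−α)} = (7³/6)·n^{-1.5} → 0, so by Markov's inequality G has no triangles w.h.p.

E[X] ≈ 0.0202; in regime p = Θ(1/n^{3/2}) E[X] tends to 0 (below the triangle threshold p ~ 1/n).


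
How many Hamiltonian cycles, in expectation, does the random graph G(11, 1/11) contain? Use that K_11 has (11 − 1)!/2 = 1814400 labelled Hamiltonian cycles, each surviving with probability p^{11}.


K_11 has (11 − 1)!/2 = 1814400 labelled Hamiltonian cycles.
For each such Hamiltonian cycle H, let X_H = 1 if all 11 edges of H are present in G. Then P[X_H = 1] = p^{11} = (1/11)^{11} = 1/285311670611.
By linearity of expectation: E[X] = Σ_H E[X_H] = 1814400 · p^{11} = 1814400 · 1/285311670611 = 1814400/285311670611.
Numerically: E[X] ≈ 6.359e-06.

E[X] = 1814400 · (1/11)^{11} = 1814400/285311670611 ≈ 6.359e-06.


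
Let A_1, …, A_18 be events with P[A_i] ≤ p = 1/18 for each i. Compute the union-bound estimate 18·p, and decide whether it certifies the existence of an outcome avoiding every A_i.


Union bound: P[∪_{i=1}^{18} A_i] ≤ Σ_i P[A_i] ≤ 18·p = 18·(1/18) = 1.
Numerically: 1 ≈ 1.000.
Is 1 < 1? NO.
Since the bound 1 is ≥ 1, the union bound is uninformative here; it does NOT by itself certify existence.

18·p = 1 ≈ 1.000; existence NOT certified by the union bound.


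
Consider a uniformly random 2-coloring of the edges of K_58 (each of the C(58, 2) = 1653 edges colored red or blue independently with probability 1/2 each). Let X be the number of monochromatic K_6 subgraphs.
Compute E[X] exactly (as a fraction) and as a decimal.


Let X = Σ_S X_S over the C(58, 6) = 40475358 subsets S of size 6, where X_S = 1 if the K_6 on S is monochromatic.
For a fixed S, the K_6 on S has C(6, 2) = 15 edges. P[all 15 edges red] = (1/2)^15, and likewise for blue, so P[monochromatic] = 2·(1/2)^15 = 2^{1 − 15} = 1/16384.
By linearity: E[X] = C(58, 6) · 2^{1 − 15} = 40475358 · 1/16384 = 20237679/8192.
Numerically: E[X] ≈ 2470.4198.

E[X] = C(58,6)·2^(1−C(6,2)) = 20237679/8192 ≈ 2470.4198.


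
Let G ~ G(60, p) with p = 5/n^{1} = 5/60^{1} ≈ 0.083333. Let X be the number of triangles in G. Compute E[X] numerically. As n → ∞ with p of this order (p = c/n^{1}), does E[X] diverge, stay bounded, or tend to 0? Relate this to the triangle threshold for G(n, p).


Number of potential triangles: C(60, 3) = 34220.
Each occurs with probability p³ ≈ (0.083333)³ ≈ 5.7870370e-04.
By linearity: E[X] = C(60, 3)·p³ ≈ 34220 · 5.7870370e-04 ≈ 19.80324.
Here α = 1, so p = 5/n is exactly at the triangle threshold p ~ 1/n. Asymptotically E[X] → c³/6 = 5³/6 = 125/6 ≈ 20.83333, a bounded constant. In this regime the triangle count is asymptotically Poisson(c³/6).

E[X] ≈ 19.80324; in regime p = Θ(1/n^{1}) E[X] stays bounded (at the triangle threshold p ~ 1/n).


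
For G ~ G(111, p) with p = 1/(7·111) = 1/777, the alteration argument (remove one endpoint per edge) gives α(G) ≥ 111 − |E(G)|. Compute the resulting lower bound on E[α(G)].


E[|E(G)|] = C(111, 2)·p = 6105 · (1/777) = 55/7.
E[α(G)] ≥ n − E[|E(G)|] = 111 − 55/7 = 722/7.
Numerically: ≈ 103.143.
(This is only a lower bound; the true E[α(G)] may be larger.)

E[α(G)] ≥ 722/7 ≈ 103.143.


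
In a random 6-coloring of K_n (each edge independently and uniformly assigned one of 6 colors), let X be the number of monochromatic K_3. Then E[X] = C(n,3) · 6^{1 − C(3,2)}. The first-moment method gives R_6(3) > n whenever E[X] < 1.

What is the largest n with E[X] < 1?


We need C(n, 3) · 6^{1 − 3} < 1, i.e. C(n, 3) < 6^{3 − 1} = 36.
Check values of n near the boundary:
  n = 4: C(4, 3) = 4; 4 < 36? YES
  n = 5: C(5, 3) = 10; 10 < 36? YES
  n = 6: C(6, 3) = 20; 20 < 36? YES
  n = 7: C(7, 3) = 35; 35 < 36? YES
  n = 8: C(8, 3) = 56; 56 < 36? NO
  n = 9: C(9, 3) = 84; 84 < 36? NO
The largest n with C(n, 3) < 36 is n = 7 (where E[X] = 35/36 ≈ 0.9722). Hence R_6(3) > 7, i.e. R_6(3) ≥ 8.

Largest n = 7; hence R_6(3) > 7.


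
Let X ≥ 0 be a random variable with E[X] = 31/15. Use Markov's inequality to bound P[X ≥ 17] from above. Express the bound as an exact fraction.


μ = E[X] = 31/15, a = 17.
Markov: P[X ≥ 17] ≤ μ/a = (31/15)/17 = 31/255.
Numerically: ≈ 0.122.
(Since a = 17 > μ = 2.067, the bound 31/255 is < 1 and informative.)

P[X ≥ 17] ≤ 31/255 ≈ 0.122.


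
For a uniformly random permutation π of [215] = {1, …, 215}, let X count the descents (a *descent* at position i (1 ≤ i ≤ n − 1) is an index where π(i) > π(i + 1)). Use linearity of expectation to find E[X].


Write X = Σ X_I over i = 1, …, 214, with X_I the indicator of one descent.
There are 214 indicators.
For each fixed i, the pair (π(i), π(i+1)) is a uniformly random ordered pair of distinct values from {1, …, 215}; by symmetry P[π(i) > π(i+1)] = 1/2.
By linearity: E[X] = 214 · (1/2) = (215 − 1) · (1/2) = 107 ≈ 107.00000.

E[X] = 107 = 107.00000.


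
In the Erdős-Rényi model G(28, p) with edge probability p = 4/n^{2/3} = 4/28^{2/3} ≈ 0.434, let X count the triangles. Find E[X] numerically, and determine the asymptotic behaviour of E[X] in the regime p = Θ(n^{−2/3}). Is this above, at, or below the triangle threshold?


Number of potential triangles: C(28, 3) = 3276.
Each occurs with probability p³ ≈ (0.434)³ ≈ 8.16327e-02.
By linearity: E[X] = C(28, 3)·p³ ≈ 3276 · 8.16327e-02 ≈ 267.429.
Since α = 2/3 < 1, p = c/n^{2/3} ≫ 1/n is above the triangle threshold p ~ 1/n. Asymptotically E[X] ~ (c³/6)·n^{3(1−α)} = (4³/6)·n^{1} → ∞; triangles are abundant w.h.p.

E[X] ≈ 267.429; in regime p = Θ(1/n^{2/3}) E[X] diverges (above the triangle threshold p ~ 1/n).


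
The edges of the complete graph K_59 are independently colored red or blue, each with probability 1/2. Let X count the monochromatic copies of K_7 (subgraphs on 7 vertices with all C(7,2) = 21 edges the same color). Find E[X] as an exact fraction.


Let X = Σ_S X_S over the C(59, 7) = 341149446 subsets S of size 7, where X_S = 1 if the K_7 on S is monochromatic.
For a fixed S, the K_7 on S has C(7, 2) = 21 edges. P[all 21 edges red] = (1/2)^21, and likewise for blue, so P[monochromatic] = 2·(1/2)^21 = 2^{1 − 21} = 1/1048576.
By linearity of expectation: E[X] = C(59, 7) · 2^{1 − 21} = 341149446 · 1/1048576 = 170574723/524288.
Numerically: E[X] ≈ 325.34546.

E[X] = C(59,7)·2^(1−C(7,2)) = 170574723/524288 ≈ 325.34546.


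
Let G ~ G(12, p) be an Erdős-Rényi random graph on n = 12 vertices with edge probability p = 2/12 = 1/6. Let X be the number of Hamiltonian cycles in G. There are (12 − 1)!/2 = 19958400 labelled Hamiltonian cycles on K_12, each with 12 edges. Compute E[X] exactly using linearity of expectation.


K_12 has (12 − 1)!/2 = 19958400 labelled Hamiltonian cycles.
For each such Hamiltonian cycle H, let X_H = 1 if all 12 edges of H are present in G. Then P[X_H = 1] = p^{12} = (1/6)^{12} = 1/2176782336.
Summing the indicators: E[X] = Σ_H E[X_H] = 19958400 · p^{12} = 19958400 · 1/2176782336 = 1925/209952.
Numerically: E[X] ≈ 0.00916876.

E[X] = 19958400 · (1/6)^{12} = 1925/209952 ≈ 0.00916876.


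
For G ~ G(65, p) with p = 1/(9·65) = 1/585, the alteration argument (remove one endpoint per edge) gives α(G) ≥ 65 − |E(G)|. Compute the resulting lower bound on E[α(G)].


E[|E(G)|] = C(65, 2)·p = 2080 · (1/585) = 32/9.
E[α(G)] ≥ n − E[|E(G)|] = 65 − 32/9 = 553/9.
Numerically: ≈ 61.44444.
(This is only a lower bound; the true E[α(G)] may be larger.)

E[α(G)] ≥ 553/9 ≈ 61.44444.


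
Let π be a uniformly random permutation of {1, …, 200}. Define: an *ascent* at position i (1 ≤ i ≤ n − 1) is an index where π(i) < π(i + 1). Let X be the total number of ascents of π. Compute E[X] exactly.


Write X = Σ X_I over i = 1, …, 199, with X_I the indicator of one ascent.
There are 199 indicators.
For each fixed i, the pair (π(i), π(i+1)) is a uniformly random ordered pair of distinct values from {1, …, 200}; by symmetry P[π(i) < π(i+1)] = 1/2.
By linearity: E[X] = 199 · (1/2) = (200 − 1) · (1/2) = 199/2 ≈ 99.5000.

E[X] = 199/2 = 99.5000.


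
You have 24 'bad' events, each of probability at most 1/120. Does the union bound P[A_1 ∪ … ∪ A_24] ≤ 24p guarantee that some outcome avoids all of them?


Union bound: P[∪_{i=1}^{24} A_i] ≤ Σ_i P[A_i] ≤ 24·p = 24·(1/120) = 1/5.
Numerically: 1/5 ≈ 0.20000.
Is 1/5 < 1? YES.
Since P[∪ A_i] ≤ 1/5 < 1, the complement has P[∩ A_i^c] ≥ 1 − 1/5 = 4/5 > 0, so some outcome avoids every A_i.

24·p = 1/5 ≈ 0.20000; existence CERTIFIED by the union bound.


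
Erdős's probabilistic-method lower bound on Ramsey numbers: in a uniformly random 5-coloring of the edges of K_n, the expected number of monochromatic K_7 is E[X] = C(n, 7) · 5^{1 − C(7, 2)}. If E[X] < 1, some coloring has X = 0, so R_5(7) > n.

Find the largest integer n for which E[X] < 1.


We need C(n, 7) · 5^{1 − 21} < 1, i.e. C(n, 7) < 5^{21 − 1} = 95367431640625.
Check values of n near the boundary:
  n = 336: C(336, 7) = 90079147136880; 90079147136880 < 95367431640625? YES
  n = 337: C(337, 7) = 91989916924632; 91989916924632 < 95367431640625? YES
  n = 338: C(338, 7) = 93935323022736; 93935323022736 < 95367431640625? YES
  n = 339: C(339, 7) = 95915887062372; 95915887062372 < 95367431640625? NO
  n = 340: C(340, 7) = 97932136940560; 97932136940560 < 95367431640625? NO
  n = 341: C(341, 7) = 99984606876440; 99984606876440 < 95367431640625? NO
The largest n with C(n, 7) < 95367431640625 is n = 338 (where E[X] = 93935323022736/95367431640625 ≈ 0.985). Hence R_5(7) > 338, i.e. R_5(7) ≥ 339.

Largest n = 338; hence R_5(7) > 338.


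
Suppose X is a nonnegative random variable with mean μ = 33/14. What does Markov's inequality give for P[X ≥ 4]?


μ = E[X] = 33/14, a = 4.
Markov: P[X ≥ 4] ≤ μ/a = (33/14)/4 = 33/56.
Numerically: ≈ 0.58929.
(Since a = 4 > μ = 2.35714, the bound 33/56 is < 1 and informative.)

P[X ≥ 4] ≤ 33/56 ≈ 0.58929.


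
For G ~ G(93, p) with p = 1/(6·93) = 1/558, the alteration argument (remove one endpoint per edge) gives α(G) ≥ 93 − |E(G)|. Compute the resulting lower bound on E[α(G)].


E[|E(G)|] = C(93, 2)·p = 4278 · (1/558) = 23/3.
E[α(G)] ≥ n − E[|E(G)|] = 93 − 23/3 = 256/3.
Numerically: ≈ 85.3333.
(This is only a lower bound; the true E[α(G)] may be larger.)

E[α(G)] ≥ 256/3 ≈ 85.3333.


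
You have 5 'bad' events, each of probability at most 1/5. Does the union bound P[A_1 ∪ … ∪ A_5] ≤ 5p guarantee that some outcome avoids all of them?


Union bound: P[∪_{i=1}^{5} A_i] ≤ Σ_i P[A_i] ≤ 5·p = 5·(1/5) = 1.
Numerically: 1 ≈ 1.0000.
Is 1 < 1? NO.
Since the bound 1 is ≥ 1, the union bound is uninformative here; it does NOT by itself certify existence.

5·p = 1 ≈ 1.0000; existence NOT certified by the union bound.


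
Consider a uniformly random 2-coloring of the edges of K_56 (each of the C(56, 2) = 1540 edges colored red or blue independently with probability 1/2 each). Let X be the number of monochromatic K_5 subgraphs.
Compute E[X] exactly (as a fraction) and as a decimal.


Let X = Σ_S X_S over the C(56, 5) = 3819816 subsets S of size 5, where X_S = 1 if the K_5 on S is monochromatic.
For a fixed S, the K_5 on S has C(5, 2) = 10 edges. P[all 10 edges red] = (1/2)^10, and likewise for blue, so P[monochromatic] = 2·(1/2)^10 = 2^{1 − 10} = 1/512.
By linearity: E[X] = C(56, 5) · 2^{1 − 10} = 3819816 · 1/512 = 477477/64.
Numerically: E[X] ≈ 7460.578.

E[X] = C(56,5)·2^(1−C(5,2)) = 477477/64 ≈ 7460.578.


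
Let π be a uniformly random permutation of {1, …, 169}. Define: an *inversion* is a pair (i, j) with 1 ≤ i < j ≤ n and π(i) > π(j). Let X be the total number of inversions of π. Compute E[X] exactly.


Write X = Σ X_I over the C(169, 2) = 14196 pairs i < j, with X_I the indicator of one inversion.
There are 14196 indicators.
For each fixed pair i < j, the values π(i) and π(j) are two distinct elements of {1, …, 169} in uniformly random order; by symmetry P[π(i) > π(j)] = 1/2.
By linearity: E[X] = 14196 · (1/2) = C(169, 2) · (1/2) = 14196/2 = 7098 ≈ 7098.00000.

E[X] = 7098 = 7098.00000.


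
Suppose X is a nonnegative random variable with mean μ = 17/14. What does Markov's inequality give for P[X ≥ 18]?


μ = E[X] = 17/14, a = 18.
Markov: P[X ≥ 18] ≤ μ/a = (17/14)/18 = 17/252.
Numerically: ≈ 0.067460.
(Since a = 18 > μ = 1.214286, the bound 17/252 is < 1 and informative.)

P[X ≥ 18] ≤ 17/252 ≈ 0.067460.


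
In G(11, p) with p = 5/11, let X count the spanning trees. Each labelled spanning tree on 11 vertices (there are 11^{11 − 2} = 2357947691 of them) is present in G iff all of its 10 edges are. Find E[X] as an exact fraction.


K_11 has 11^{11 − 2} = 2357947691 labelled spanning trees.
For each such spanning tree H, let X_H = 1 if all 10 edges of H are present in G. Then P[X_H = 1] = p^{10} = (5/11)^{10} = 9765625/25937424601.
By linearity of expectation: E[X] = Σ_H E[X_H] = 2357947691 · p^{10} = 2357947691 · 9765625/25937424601 = 9765625/11.
Numerically: E[X] ≈ 8.878e+05.

E[X] = 2357947691 · (5/11)^{10} = 9765625/11 ≈ 8.878e+05.


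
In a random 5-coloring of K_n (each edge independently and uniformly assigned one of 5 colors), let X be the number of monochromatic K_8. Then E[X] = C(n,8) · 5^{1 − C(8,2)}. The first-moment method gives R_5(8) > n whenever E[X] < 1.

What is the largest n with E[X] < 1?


We need C(n, 8) · 5^{1 − 28} < 1, i.e. C(n, 8) < 5^{28 − 1} = 7450580596923828125.
Check values of n near the boundary:
  n = 862: C(862, 8) = 7317951015318931845; 7317951015318931845 < 7450580596923828125? YES
  n = 863: C(863, 8) = 7386423071602617757; 7386423071602617757 < 7450580596923828125? YES
  n = 864: C(864, 8) = 7455455062926006708; 7455455062926006708 < 7450580596923828125? NO
The largest n with C(n, 8) < 7450580596923828125 is n = 863 (where E[X] = 7386423071602617757/7450580596923828125 ≈ 0.991). Hence R_5(8) > 863, i.e. R_5(8) ≥ 864.

Largest n = 863; hence R_5(8) > 863.


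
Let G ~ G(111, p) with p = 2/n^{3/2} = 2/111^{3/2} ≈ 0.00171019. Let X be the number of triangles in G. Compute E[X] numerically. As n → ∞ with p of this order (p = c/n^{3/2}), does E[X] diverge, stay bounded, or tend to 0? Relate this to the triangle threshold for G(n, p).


Number of potential triangles: C(111, 3) = 221815.
Each occurs with probability p³ ≈ (0.00171019)³ ≈ 5.00191817e-09.
By linearity: E[X] = C(111, 3)·p³ ≈ 221815 · 5.00191817e-09 ≈ 0.001110.
Since α = 3/2 > 1, p = c/n^{3/2} = o(1/n) is below the triangle threshold p ~ 1/n. Asymptotically E[X] ~ (c³/6)·n^{3(1−α)} = (2³/6)·n^{-1.5} → 0, so by Markov's inequality G has no triangles w.h.p.

E[X] ≈ 0.001110; in regime p = Θ(1/n^{3/2}) E[X] tends to 0 (below the triangle threshold p ~ 1/n).


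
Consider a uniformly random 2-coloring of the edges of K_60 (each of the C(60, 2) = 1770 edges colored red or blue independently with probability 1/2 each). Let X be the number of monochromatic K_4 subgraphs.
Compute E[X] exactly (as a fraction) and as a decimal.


Let X = Σ_S X_S over the C(60, 4) = 487635 subsets S of size 4, where X_S = 1 if the K_4 on S is monochromatic.
For a fixed S, the K_4 on S has C(4, 2) = 6 edges. P[all 6 edges red] = (1/2)^6, and likewise for blue, so P[monochromatic] = 2·(1/2)^6 = 2^{1 − 6} = 1/32.
By linearity: E[X] = C(60, 4) · 2^{1 − 6} = 487635 · 1/32 = 487635/32.
Numerically: E[X] ≈ 15238.594.

E[X] = C(60,4)·2^(1−C(4,2)) = 487635/32 ≈ 15238.594.


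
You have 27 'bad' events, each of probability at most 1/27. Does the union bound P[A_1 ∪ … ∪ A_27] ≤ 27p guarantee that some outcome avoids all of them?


Union bound: P[∪_{i=1}^{27} A_i] ≤ Σ_i P[A_i] ≤ 27·p = 27·(1/27) = 1.
Numerically: 1 ≈ 1.000.
Is 1 < 1? NO.
Since the bound 1 is ≥ 1, the union bound is uninformative here; it does NOT by itself certify existence.

27·p = 1 ≈ 1.000; existence NOT certified by the union bound.


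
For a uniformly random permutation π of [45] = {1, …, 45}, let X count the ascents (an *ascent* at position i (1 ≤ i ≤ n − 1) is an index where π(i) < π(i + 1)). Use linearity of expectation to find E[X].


Write X = Σ X_I over i = 1, …, 44, with X_I the indicator of one ascent.
There are 44 indicators.
For each fixed i, the pair (π(i), π(i+1)) is a uniformly random ordered pair of distinct values from {1, …, 45}; by symmetry P[π(i) < π(i+1)] = 1/2.
By linearity: E[X] = 44 · (1/2) = (45 − 1) · (1/2) = 22 ≈ 22.000000.

E[X] = 22 = 22.000000.


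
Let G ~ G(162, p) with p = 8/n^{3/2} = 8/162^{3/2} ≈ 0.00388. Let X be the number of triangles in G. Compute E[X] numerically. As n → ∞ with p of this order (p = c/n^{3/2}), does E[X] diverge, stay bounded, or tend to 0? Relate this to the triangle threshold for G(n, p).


Number of potential triangles: C(162, 3) = 695520.
Each occurs with probability p³ ≈ (0.00388)³ ≈ 5.84053e-08.
By linearity: E[X] = C(162, 3)·p³ ≈ 695520 · 5.84053e-08 ≈ 0.041.
Since α = 3/2 > 1, p = c/n^{3/2} = o(1/n) is below the triangle threshold p ~ 1/n. Asymptotically E[X] ~ (c³/6)·n^{3(1−α)} = (8³/6)·n^{-1.5} → 0, so by Markov's inequality G has no triangles w.h.p.

E[X] ≈ 0.041; in regime p = Θ(1/n^{3/2}) E[X] tends to 0 (below the triangle threshold p ~ 1/n).


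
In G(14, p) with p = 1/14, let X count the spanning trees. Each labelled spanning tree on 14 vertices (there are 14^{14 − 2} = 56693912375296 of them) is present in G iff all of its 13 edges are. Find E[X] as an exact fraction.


K_14 has 14^{14 − 2} = 56693912375296 labelled spanning trees.
For each such spanning tree H, let X_H = 1 if all 13 edges of H are present in G. Then P[X_H = 1] = p^{13} = (1/14)^{13} = 1/793714773254144.
By linearity of expectation: E[X] = Σ_H E[X_H] = 56693912375296 · p^{13} = 56693912375296 · 1/793714773254144 = 1/14.
Numerically: E[X] ≈ 0.0714.

E[X] = 56693912375296 · (1/14)^{13} = 1/14 ≈ 0.0714.


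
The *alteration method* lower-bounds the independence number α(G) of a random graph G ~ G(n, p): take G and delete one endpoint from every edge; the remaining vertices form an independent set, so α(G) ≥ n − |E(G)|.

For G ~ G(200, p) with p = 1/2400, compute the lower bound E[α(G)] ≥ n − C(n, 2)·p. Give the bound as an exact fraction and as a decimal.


E[|E(G)|] = C(200, 2)·p = 19900 · (1/2400) = 199/24.
E[α(G)] ≥ n − E[|E(G)|] = 200 − 199/24 = 4601/24.
Numerically: ≈ 191.708.
(This is only a lower bound; the true E[α(G)] may be larger.)

E[α(G)] ≥ 4601/24 ≈ 191.708.


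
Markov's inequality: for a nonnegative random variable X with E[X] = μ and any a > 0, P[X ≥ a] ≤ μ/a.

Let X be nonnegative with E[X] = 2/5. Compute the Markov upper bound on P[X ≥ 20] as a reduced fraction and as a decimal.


μ = E[X] = 2/5, a = 20.
Markov: P[X ≥ 20] ≤ μ/a = (2/5)/20 = 1/50.
Numerically: ≈ 0.02000.
(Since a = 20 > μ = 0.40000, the bound 1/50 is < 1 and informative.)

P[X ≥ 20] ≤ 1/50 ≈ 0.02000.


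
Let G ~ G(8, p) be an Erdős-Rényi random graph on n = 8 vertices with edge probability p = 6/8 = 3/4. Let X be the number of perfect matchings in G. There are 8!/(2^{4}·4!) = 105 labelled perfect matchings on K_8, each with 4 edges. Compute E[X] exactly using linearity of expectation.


K_8 has 8!/(2^{4}·4!) = 105 labelled perfect matchings.
For each such perfect matching H, let X_H = 1 if all 4 edges of H are present in G. Then P[X_H = 1] = p^{4} = (3/4)^{4} = 81/256.
By linearity: E[X] = Σ_H E[X_H] = 105 · p^{4} = 105 · 81/256 = 8505/256.
Numerically: E[X] ≈ 33.22.

E[X] = 105 · (3/4)^{4} = 8505/256 ≈ 33.22.


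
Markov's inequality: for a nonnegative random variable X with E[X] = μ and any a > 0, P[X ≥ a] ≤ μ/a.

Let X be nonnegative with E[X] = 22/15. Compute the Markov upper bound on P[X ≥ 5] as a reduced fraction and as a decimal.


μ = E[X] = 22/15, a = 5.
Markov: P[X ≥ 5] ≤ μ/a = (22/15)/5 = 22/75.
Numerically: ≈ 0.293333.
(Since a = 5 > μ = 1.466667, the bound 22/75 is < 1 and informative.)

P[X ≥ 5] ≤ 22/75 ≈ 0.293333.


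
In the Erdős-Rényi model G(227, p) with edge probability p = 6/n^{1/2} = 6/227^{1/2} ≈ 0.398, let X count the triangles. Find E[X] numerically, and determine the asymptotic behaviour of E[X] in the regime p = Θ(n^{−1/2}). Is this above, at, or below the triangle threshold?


Number of potential triangles: C(227, 3) = 1923825.
Each occurs with probability p³ ≈ (0.398)³ ≈ 6.31561e-02.
By linearity: E[X] = C(227, 3)·p³ ≈ 1923825 · 6.31561e-02 ≈ 121501.189.
Since α = 1/2 < 1, p = c/n^{1/2} ≫ 1/n is above the triangle threshold p ~ 1/n. Asymptotically E[X] ~ (c³/6)·n^{3(1−α)} = (6³/6)·n^{1.5} → ∞; triangles are abundant w.h.p.

E[X] ≈ 121501.189; in regime p = Θ(1/n^{1/2}) E[X] diverges (above the triangle threshold p ~ 1/n).


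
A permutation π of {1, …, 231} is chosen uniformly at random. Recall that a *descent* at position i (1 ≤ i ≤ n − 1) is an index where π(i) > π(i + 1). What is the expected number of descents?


Write X = Σ X_I over i = 1, …, 230, with X_I the indicator of one descent.
There are 230 indicators.
For each fixed i, the pair (π(i), π(i+1)) is a uniformly random ordered pair of distinct values from {1, …, 231}; by symmetry P[π(i) > π(i+1)] = 1/2.
By linearity: E[X] = 230 · (1/2) = (231 − 1) · (1/2) = 115 ≈ 115.0000.

E[X] = 115 = 115.0000.


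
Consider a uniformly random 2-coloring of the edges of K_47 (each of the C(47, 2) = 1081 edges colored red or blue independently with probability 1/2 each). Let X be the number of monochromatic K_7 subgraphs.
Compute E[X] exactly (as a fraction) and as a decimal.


Let X = Σ_S X_S over the C(47, 7) = 62891499 subsets S of size 7, where X_S = 1 if the K_7 on S is monochromatic.
For a fixed S, the K_7 on S has C(7, 2) = 21 edges. P[all 21 edges red] = (1/2)^21, and likewise for blue, so P[monochromatic] = 2·(1/2)^21 = 2^{1 − 21} = 1/1048576.
Summing: E[X] = C(47, 7) · 2^{1 − 21} = 62891499 · 1/1048576 = 62891499/1048576.
Numerically: E[X] ≈ 59.978.

E[X] = C(47,7)·2^(1−C(7,2)) = 62891499/1048576 ≈ 59.978.


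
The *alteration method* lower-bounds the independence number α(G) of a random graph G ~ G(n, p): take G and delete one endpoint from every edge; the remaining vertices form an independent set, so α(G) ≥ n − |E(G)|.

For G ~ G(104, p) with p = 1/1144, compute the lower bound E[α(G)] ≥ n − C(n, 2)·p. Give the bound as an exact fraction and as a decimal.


E[|E(G)|] = C(104, 2)·p = 5356 · (1/1144) = 103/22.
E[α(G)] ≥ n − E[|E(G)|] = 104 − 103/22 = 2185/22.
Numerically: ≈ 99.3182.
(This is only a lower bound; the true E[α(G)] may be larger.)

E[α(G)] ≥ 2185/22 ≈ 99.3182.


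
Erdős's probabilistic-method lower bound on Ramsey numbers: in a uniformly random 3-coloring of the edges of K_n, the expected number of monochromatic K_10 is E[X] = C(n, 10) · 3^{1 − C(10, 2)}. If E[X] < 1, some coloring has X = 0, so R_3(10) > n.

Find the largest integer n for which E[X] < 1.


We need C(n, 10) · 3^{1 − 45} < 1, i.e. C(n, 10) < 3^{45 − 1} = 984770902183611232881.
Check values of n near the boundary:
  n = 571: C(571, 10) = 937951290893172842001; 937951290893172842001 < 984770902183611232881? YES
  n = 572: C(572, 10) = 954640815642161682606; 954640815642161682606 < 984770902183611232881? YES
  n = 573: C(573, 10) = 971597135635805762226; 971597135635805762226 < 984770902183611232881? YES
  n = 574: C(574, 10) = 988824035203816502691; 988824035203816502691 < 984770902183611232881? NO
  n = 575: C(575, 10) = 1006325345561406175305; 1006325345561406175305 < 984770902183611232881? NO
The largest n with C(n, 10) < 984770902183611232881 is n = 573 (where E[X] = 35985079097622435638/36472996377170786403 ≈ 0.98662). Hence R_3(10) > 573, i.e. R_3(10) ≥ 574.

Largest n = 573; hence R_3(10) > 573.


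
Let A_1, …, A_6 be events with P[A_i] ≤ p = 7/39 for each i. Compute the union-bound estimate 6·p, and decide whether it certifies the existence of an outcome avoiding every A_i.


Union bound: P[∪_{i=1}^{6} A_i] ≤ Σ_i P[A_i] ≤ 6·p = 6·(7/39) = 14/13.
Numerically: 14/13 ≈ 1.076923.
Is 14/13 < 1? NO.
Since the bound 14/13 is ≥ 1, the union bound is uninformative here; it does NOT by itself certify existence.

6·p = 14/13 ≈ 1.076923; existence NOT certified by the union bound.


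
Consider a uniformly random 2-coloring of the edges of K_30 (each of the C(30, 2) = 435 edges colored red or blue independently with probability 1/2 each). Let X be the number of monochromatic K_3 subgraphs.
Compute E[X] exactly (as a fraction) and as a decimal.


Let X = Σ_S X_S over the C(30, 3) = 4060 subsets S of size 3, where X_S = 1 if the K_3 on S is monochromatic.
For a fixed S, the K_3 on S has C(3, 2) = 3 edges. P[all 3 edges red] = (1/2)^3, and likewise for blue, so P[monochromatic] = 2·(1/2)^3 = 2^{1 − 3} = 1/4.
Summing: E[X] = C(30, 3) · 2^{1 − 3} = 4060 · 1/4 = 1015.
Numerically: E[X] ≈ 1015.000.

E[X] = C(30,3)·2^(1−C(3,2)) = 1015 ≈ 1015.000.


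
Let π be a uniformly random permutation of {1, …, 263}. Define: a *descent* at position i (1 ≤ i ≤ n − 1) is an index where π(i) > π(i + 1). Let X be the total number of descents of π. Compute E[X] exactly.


Write X = Σ X_I over i = 1, …, 262, with X_I the indicator of one descent.
There are 262 indicators.
For each fixed i, the pair (π(i), π(i+1)) is a uniformly random ordered pair of distinct values from {1, …, 263}; by symmetry P[π(i) > π(i+1)] = 1/2.
By linearity: E[X] = 262 · (1/2) = (263 − 1) · (1/2) = 131 ≈ 131.0000.

E[X] = 131 = 131.0000.


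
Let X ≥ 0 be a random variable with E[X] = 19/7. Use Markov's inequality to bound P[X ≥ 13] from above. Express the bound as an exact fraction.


μ = E[X] = 19/7, a = 13.
Markov: P[X ≥ 13] ≤ μ/a = (19/7)/13 = 19/91.
Numerically: ≈ 0.20879.
(Since a = 13 > μ = 2.71429, the bound 19/91 is < 1 and informative.)

P[X ≥ 13] ≤ 19/91 ≈ 0.20879.


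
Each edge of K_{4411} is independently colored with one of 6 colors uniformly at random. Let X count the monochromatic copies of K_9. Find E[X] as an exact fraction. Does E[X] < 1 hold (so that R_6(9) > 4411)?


E[X] = C(4411, 9) · 6^{1 − 36} = 1727920475134582415883601405 · 6^{−35} = 1727920475134582415883601405/1719070799748422591028658176.
As a reduced fraction: E[X] = 1727920475134582415883601405/1719070799748422591028658176 ≈ 1.005.
Is E[X] < 1? NO.
Since E[X] ≥ 1, the first-moment bound is inconclusive at n = 4411; it does NOT by itself certify R_6(9) > 4411.

E[X] = 1727920475134582415883601405/1719070799748422591028658176 ≈ 1.005; E[X] ≥ 1; first-moment method inconclusive here.


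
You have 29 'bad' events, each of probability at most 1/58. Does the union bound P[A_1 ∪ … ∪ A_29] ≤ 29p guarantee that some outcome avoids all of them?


Union bound: P[∪_{i=1}^{29} A_i] ≤ Σ_i P[A_i] ≤ 29·p = 29·(1/58) = 1/2.
Numerically: 1/2 ≈ 0.500.
Is 1/2 < 1? YES.
Since P[∪ A_i] ≤ 1/2 < 1, the complement has P[∩ A_i^c] ≥ 1 − 1/2 = 1/2 > 0, so some outcome avoids every A_i.

29·p = 1/2 ≈ 0.500; existence CERTIFIED by the union bound.


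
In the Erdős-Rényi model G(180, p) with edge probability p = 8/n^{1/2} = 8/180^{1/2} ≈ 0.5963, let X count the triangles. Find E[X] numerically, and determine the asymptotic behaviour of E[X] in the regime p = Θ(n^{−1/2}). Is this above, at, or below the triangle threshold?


Number of potential triangles: C(180, 3) = 955860.
Each occurs with probability p³ ≈ (0.5963)³ ≈ 2.120124e-01.
By linearity: E[X] = C(180, 3)·p³ ≈ 955860 · 2.120124e-01 ≈ 202654.1451.
Since α = 1/2 < 1, p = c/n^{1/2} ≫ 1/n is above the triangle threshold p ~ 1/n. Asymptotically E[X] ~ (c³/6)·n^{3(1−α)} = (8³/6)·n^{1.5} → ∞; triangles are abundant w.h.p.

E[X] ≈ 202654.1451; in regime p = Θ(1/n^{1/2}) E[X] diverges (above the triangle threshold p ~ 1/n).


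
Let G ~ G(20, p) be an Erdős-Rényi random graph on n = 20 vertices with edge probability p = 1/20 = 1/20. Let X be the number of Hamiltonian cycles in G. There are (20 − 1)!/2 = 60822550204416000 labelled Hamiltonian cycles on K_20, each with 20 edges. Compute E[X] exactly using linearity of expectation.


K_20 has (20 − 1)!/2 = 60822550204416000 labelled Hamiltonian cycles.
For each such Hamiltonian cycle H, let X_H = 1 if all 20 edges of H are present in G. Then P[X_H = 1] = p^{20} = (1/20)^{20} = 1/104857600000000000000000000.
By linearity of expectation: E[X] = Σ_H E[X_H] = 60822550204416000 · p^{20} = 60822550204416000 · 1/104857600000000000000000000 = 14849255421/25600000000000000000.
Numerically: E[X] ≈ 5.8005e-10.

E[X] = 60822550204416000 · (1/20)^{20} = 14849255421/25600000000000000000 ≈ 5.8005e-10.


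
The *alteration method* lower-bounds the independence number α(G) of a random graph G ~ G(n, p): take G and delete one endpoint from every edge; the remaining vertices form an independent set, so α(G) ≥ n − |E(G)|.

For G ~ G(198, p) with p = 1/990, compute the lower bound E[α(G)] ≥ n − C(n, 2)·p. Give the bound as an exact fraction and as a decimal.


E[|E(G)|] = C(198, 2)·p = 19503 · (1/990) = 197/10.
E[α(G)] ≥ n − E[|E(G)|] = 198 − 197/10 = 1783/10.
Numerically: ≈ 178.3000.
(This is only a lower bound; the true E[α(G)] may be larger.)

E[α(G)] ≥ 1783/10 ≈ 178.3000.


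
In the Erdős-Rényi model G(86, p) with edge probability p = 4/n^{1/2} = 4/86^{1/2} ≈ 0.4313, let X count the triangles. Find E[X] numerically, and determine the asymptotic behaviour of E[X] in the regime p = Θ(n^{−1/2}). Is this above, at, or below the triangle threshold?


Number of potential triangles: C(86, 3) = 102340.
Each occurs with probability p³ ≈ (0.4313)³ ≈ 8.024765e-02.
By linearity: E[X] = C(86, 3)·p³ ≈ 102340 · 8.024765e-02 ≈ 8212.5440.
Since α = 1/2 < 1, p = c/n^{1/2} ≫ 1/n is above the triangle threshold p ~ 1/n. Asymptotically E[X] ~ (c³/6)·n^{3(1−α)} = (4³/6)·n^{1.5} → ∞; triangles are abundant w.h.p.

E[X] ≈ 8212.5440; in regime p = Θ(1/n^{1/2}) E[X] diverges (above the triangle threshold p ~ 1/n).


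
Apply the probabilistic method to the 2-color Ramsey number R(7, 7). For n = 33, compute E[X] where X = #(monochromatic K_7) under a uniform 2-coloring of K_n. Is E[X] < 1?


E[X] = C(33, 7) · 2^{1 − 21} = 4272048 · 2^{−20} = 4272048/1048576.
As a reduced fraction: E[X] = 267003/65536 ≈ 4.074142.
Is E[X] < 1? NO.
Since E[X] ≥ 1, the first-moment bound is inconclusive at n = 33; it does NOT by itself certify R(7, 7) > 33.

E[X] = 267003/65536 ≈ 4.074142; E[X] ≥ 1; first-moment method inconclusive here.


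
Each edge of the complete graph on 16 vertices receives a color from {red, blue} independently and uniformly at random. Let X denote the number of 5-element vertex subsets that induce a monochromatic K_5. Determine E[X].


Let X = Σ_S X_S over the C(16, 5) = 4368 subsets S of size 5, where X_S = 1 if the K_5 on S is monochromatic.
For a fixed S, the K_5 on S has C(5, 2) = 10 edges. P[all 10 edges red] = (1/2)^10, and likewise for blue, so P[monochromatic] = 2·(1/2)^10 = 2^{1 − 10} = 1/512.
By linearity of expectation: E[X] = C(16, 5) · 2^{1 − 10} = 4368 · 1/512 = 273/32.
Numerically: E[X] ≈ 8.531.

E[X] = C(16,5)·2^(1−C(5,2)) = 273/32 ≈ 8.531.


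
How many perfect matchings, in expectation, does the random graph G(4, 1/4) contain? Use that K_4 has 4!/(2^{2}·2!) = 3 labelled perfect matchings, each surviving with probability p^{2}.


K_4 has 4!/(2^{2}·2!) = 3 labelled perfect matchings.
For each such perfect matching H, let X_H = 1 if all 2 edges of H are present in G. Then P[X_H = 1] = p^{2} = (1/4)^{2} = 1/16.
By linearity: E[X] = Σ_H E[X_H] = 3 · p^{2} = 3 · 1/16 = 3/16.
Numerically: E[X] ≈ 0.1875.

E[X] = 3 · (1/4)^{2} = 3/16 ≈ 0.1875.


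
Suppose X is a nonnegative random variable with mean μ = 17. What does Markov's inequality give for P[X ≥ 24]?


μ = E[X] = 17, a = 24.
Markov: P[X ≥ 24] ≤ μ/a = (17)/24 = 17/24.
Numerically: ≈ 0.708333.
(Since a = 24 > μ = 17.000000, the bound 17/24 is < 1 and informative.)

P[X ≥ 24] ≤ 17/24 ≈ 0.708333.


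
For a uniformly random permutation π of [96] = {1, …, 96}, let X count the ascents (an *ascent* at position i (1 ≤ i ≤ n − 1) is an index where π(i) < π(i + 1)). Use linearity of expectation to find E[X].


Write X = Σ X_I over i = 1, …, 95, with X_I the indicator of one ascent.
There are 95 indicators.
For each fixed i, the pair (π(i), π(i+1)) is a uniformly random ordered pair of distinct values from {1, …, 96}; by symmetry P[π(i) < π(i+1)] = 1/2.
By linearity: E[X] = 95 · (1/2) = (96 − 1) · (1/2) = 95/2 ≈ 47.500000.

E[X] = 95/2 = 47.500000.


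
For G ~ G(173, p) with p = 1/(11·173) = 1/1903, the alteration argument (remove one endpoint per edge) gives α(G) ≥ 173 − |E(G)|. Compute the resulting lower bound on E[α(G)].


E[|E(G)|] = C(173, 2)·p = 14878 · (1/1903) = 86/11.
E[α(G)] ≥ n − E[|E(G)|] = 173 − 86/11 = 1817/11.
Numerically: ≈ 165.181818.
(This is only a lower bound; the true E[α(G)] may be larger.)

E[α(G)] ≥ 1817/11 ≈ 165.181818.


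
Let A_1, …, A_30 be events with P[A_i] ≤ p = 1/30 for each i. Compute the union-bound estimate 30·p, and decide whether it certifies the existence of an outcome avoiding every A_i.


Union bound: P[∪_{i=1}^{30} A_i] ≤ Σ_i P[A_i] ≤ 30·p = 30·(1/30) = 1.
Numerically: 1 ≈ 1.00000.
Is 1 < 1? NO.
Since the bound 1 is ≥ 1, the union bound is uninformative here; it does NOT by itself certify existence.

30·p = 1 ≈ 1.00000; existence NOT certified by the union bound.


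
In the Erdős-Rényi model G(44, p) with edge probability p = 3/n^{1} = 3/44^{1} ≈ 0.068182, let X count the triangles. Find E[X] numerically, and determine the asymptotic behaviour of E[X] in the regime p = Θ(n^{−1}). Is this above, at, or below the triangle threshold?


Number of potential triangles: C(44, 3) = 13244.
Each occurs with probability p³ ≈ (0.068182)³ ≈ 3.1696093e-04.
By linearity: E[X] = C(44, 3)·p³ ≈ 13244 · 3.1696093e-04 ≈ 4.19783.
Here α = 1, so p = 3/n is exactly at the triangle threshold p ~ 1/n. Asymptotically E[X] → c³/6 = 3³/6 = 9/2 ≈ 4.50000, a bounded constant. In this regime the triangle count is asymptotically Poisson(c³/6).

E[X] ≈ 4.19783; in regime p = Θ(1/n^{1}) E[X] stays bounded (at the triangle threshold p ~ 1/n).


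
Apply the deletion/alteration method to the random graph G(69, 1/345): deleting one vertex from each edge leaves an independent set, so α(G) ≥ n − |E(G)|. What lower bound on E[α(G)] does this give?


E[|E(G)|] = C(69, 2)·p = 2346 · (1/345) = 34/5.
E[α(G)] ≥ n − E[|E(G)|] = 69 − 34/5 = 311/5.
Numerically: ≈ 62.200000.
(This is only a lower bound; the true E[α(G)] may be larger.)

E[α(G)] ≥ 311/5 ≈ 62.200000.


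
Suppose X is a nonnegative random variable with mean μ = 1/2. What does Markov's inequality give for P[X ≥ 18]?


μ = E[X] = 1/2, a = 18.
Markov: P[X ≥ 18] ≤ μ/a = (1/2)/18 = 1/36.
Numerically: ≈ 0.02778.
(Since a = 18 > μ = 0.50000, the bound 1/36 is < 1 and informative.)

P[X ≥ 18] ≤ 1/36 ≈ 0.02778.


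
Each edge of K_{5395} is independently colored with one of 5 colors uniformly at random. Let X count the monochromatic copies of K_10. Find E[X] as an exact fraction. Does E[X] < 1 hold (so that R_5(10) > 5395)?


E[X] = C(5395, 10) · 5^{1 − 45} = 5708563736675616143322765475706 · 5^{−44} = 5708563736675616143322765475706/5684341886080801486968994140625.
As a reduced fraction: E[X] = 5708563736675616143322765475706/5684341886080801486968994140625 ≈ 1.00426.
Is E[X] < 1? NO.
Since E[X] ≥ 1, the first-moment bound is inconclusive at n = 5395; it does NOT by itself certify R_5(10) > 5395.

E[X] = 5708563736675616143322765475706/5684341886080801486968994140625 ≈ 1.00426; E[X] ≥ 1; first-moment method inconclusive here.


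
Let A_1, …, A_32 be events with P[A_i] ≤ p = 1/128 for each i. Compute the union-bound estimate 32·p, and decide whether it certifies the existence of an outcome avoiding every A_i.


Union bound: P[∪_{i=1}^{32} A_i] ≤ Σ_i P[A_i] ≤ 32·p = 32·(1/128) = 1/4.
Numerically: 1/4 ≈ 0.2500.
Is 1/4 < 1? YES.
Since P[∪ A_i] ≤ 1/4 < 1, the complement has P[∩ A_i^c] ≥ 1 − 1/4 = 3/4 > 0, so some outcome avoids every A_i.

32·p = 1/4 ≈ 0.2500; existence CERTIFIED by the union bound.


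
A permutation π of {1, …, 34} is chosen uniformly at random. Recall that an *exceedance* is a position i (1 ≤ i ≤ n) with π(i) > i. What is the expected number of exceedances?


Write X = Σ_{i=1}^{34} X_i, where X_i = 1_{π(i) > i}.
For each fixed i, π(i) is uniform over {1, …, 34} (marginal of a uniform permutation), so P[π(i) > i] = (n − i)/n. Summing: Σ_{i=1}^{34} (n − i)/n = (0 + 1 + … + 33)/34 = 34(34 − 1)/(2·34) = (34 − 1)/2.
Hence E[X] = Σ_{i=1}^{34} (34 − i)/34 = 33/2 ≈ 16.500000.

E[X] = 33/2 = 16.500000.


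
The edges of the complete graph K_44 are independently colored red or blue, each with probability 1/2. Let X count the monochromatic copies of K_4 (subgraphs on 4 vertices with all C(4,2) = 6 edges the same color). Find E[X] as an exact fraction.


Let X = Σ_S X_S over the C(44, 4) = 135751 subsets S of size 4, where X_S = 1 if the K_4 on S is monochromatic.
For a fixed S, the K_4 on S has C(4, 2) = 6 edges. P[all 6 edges red] = (1/2)^6, and likewise for blue, so P[monochromatic] = 2·(1/2)^6 = 2^{1 − 6} = 1/32.
Summing: E[X] = C(44, 4) · 2^{1 − 6} = 135751 · 1/32 = 135751/32.
Numerically: E[X] ≈ 4242.2188.

E[X] = C(44,4)·2^(1−C(4,2)) = 135751/32 ≈ 4242.2188.


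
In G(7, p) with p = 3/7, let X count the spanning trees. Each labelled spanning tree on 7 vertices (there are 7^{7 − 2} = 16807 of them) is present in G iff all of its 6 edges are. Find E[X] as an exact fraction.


K_7 has 7^{7 − 2} = 16807 labelled spanning trees.
For each such spanning tree H, let X_H = 1 if all 6 edges of H are present in G. Then P[X_H = 1] = p^{6} = (3/7)^{6} = 729/117649.
By linearity of expectation: E[X] = Σ_H E[X_H] = 16807 · p^{6} = 16807 · 729/117649 = 729/7.
Numerically: E[X] ≈ 104.1.

E[X] = 16807 · (3/7)^{6} = 729/7 ≈ 104.1.


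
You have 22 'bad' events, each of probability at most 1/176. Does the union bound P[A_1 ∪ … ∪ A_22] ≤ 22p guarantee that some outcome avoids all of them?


Union bound: P[∪_{i=1}^{22} A_i] ≤ Σ_i P[A_i] ≤ 22·p = 22·(1/176) = 1/8.
Numerically: 1/8 ≈ 0.1250.
Is 1/8 < 1? YES.
Since P[∪ A_i] ≤ 1/8 < 1, the complement has P[∩ A_i^c] ≥ 1 − 1/8 = 7/8 > 0, so some outcome avoids every A_i.

22·p = 1/8 ≈ 0.1250; existence CERTIFIED by the union bound.


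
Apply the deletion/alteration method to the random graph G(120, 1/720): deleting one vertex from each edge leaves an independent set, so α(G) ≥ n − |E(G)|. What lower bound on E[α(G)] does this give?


E[|E(G)|] = C(120, 2)·p = 7140 · (1/720) = 119/12.
E[α(G)] ≥ n − E[|E(G)|] = 120 − 119/12 = 1321/12.
Numerically: ≈ 110.083.
(This is only a lower bound; the true E[α(G)] may be larger.)

E[α(G)] ≥ 1321/12 ≈ 110.083.
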